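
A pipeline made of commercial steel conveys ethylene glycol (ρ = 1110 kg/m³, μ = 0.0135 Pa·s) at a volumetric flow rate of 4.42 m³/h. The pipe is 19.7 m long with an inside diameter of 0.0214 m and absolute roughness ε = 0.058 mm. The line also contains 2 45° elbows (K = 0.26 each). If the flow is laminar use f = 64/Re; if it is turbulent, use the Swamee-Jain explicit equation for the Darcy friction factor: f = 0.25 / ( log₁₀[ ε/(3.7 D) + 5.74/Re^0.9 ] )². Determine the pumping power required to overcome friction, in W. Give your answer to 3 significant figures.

P ≈ 292 W

Q = 4.42 m³/h = 4.42/3600 = 0.001228 m³/s.
Cross-sectional area A = πD²/4 = π(0.0214)²/4 = 0.0003597 m²; mean velocity V = Q/A = 0.001228/0.0003597 = 3.414 m/s.
Reynolds number Re = ρVD/μ = 1110 · 3.414 · 0.0214 / 0.0135 = 6006.
Re > 4000 → turbulent. Relative roughness ε/D = 5.8e-05/0.0214 = 0.00271. Swamee-Jain: f = 0.25/(log₁₀[0.00271/3.7 + 5.74/6006^0.9])² = 0.25/(log₁₀[0.000733 + 0.00228])² = 0.25/(-2.521)² = 0.03934.
Total minor-loss coefficient ΣK = 2·0.26 = 0.52.
ΔP = [f·L/D + ΣK]·(ρV²/2) = [0.03934·19.7/0.0214 + 0.52]·(1110·3.414²/2) = [36.21 + 0.52]·6467 = 2.376e+05 Pa.
Pumping power P = QΔP = 0.001228·2.376e+05 = 291.7 W = 292 W.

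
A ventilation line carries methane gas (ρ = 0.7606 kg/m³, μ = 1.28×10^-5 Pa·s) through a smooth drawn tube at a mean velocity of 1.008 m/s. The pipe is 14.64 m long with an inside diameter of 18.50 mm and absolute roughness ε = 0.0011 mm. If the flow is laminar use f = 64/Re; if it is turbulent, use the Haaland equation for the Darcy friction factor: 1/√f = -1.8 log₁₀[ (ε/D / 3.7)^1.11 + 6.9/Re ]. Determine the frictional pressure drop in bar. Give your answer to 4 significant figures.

ΔP ≈ 1.766×10^-4 bar

Reynolds number Re = ρVD/μ = 0.7606 · 1.008 · 0.0185 / 1.28e-05 = 1108.
Re < 2300 → laminar flow, so f = 64/Re = 64/1108 = 0.05776 (the turbulent correlation is not needed).
Darcy-Weisbach: ΔP = f(L/D)(ρV²/2) = 0.05776·(14.64/0.0185)·(0.7606·1.008²/2) = 0.05776·791.4·0.3864 = 17.66 Pa.
ΔP = 17.66 Pa = 1.766×10^-4 bar.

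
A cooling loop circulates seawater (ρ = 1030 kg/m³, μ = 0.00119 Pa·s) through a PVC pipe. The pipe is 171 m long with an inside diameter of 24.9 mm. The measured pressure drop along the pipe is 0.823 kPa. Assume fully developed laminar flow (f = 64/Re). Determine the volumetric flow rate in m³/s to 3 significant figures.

For laminar flow, f = 64/Re with Re = ρVD/μ, so Darcy-Weisbach reduces to ΔP = 32μLV/D². Solving for V: V = ΔP·D²/(32μL) = 823·(0.0249)²/(32·0.00119·171) = 0.07836 m/s.
Check: Re = ρVD/μ = 1030·0.07836·0.0249/0.00119 = 1689 < 2300, so the laminar assumption holds.
Q = V·A = 0.07836·(π/4·0.0249²) = 3.816e-05 m³/s = 3.82×10^-5 m³/s.

Q ≈ 3.82×10^-5 m³/s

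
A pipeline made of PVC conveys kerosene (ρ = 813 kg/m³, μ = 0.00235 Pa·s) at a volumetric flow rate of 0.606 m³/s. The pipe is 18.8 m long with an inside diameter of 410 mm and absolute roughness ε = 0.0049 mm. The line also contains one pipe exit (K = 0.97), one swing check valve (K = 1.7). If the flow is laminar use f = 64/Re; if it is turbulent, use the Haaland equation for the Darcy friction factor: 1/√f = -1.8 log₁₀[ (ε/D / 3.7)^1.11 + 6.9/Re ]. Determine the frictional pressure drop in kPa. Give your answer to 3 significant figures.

ΔP ≈ 27.8 kPa

Cross-sectional area A = πD²/4 = π(0.41)²/4 = 0.132 m²; mean velocity V = Q/A = 0.606/0.132 = 4.59 m/s.
Reynolds number Re = ρVD/μ = 813 · 4.59 · 0.41 / 0.00235 = 6.511e+05.
Re > 4000 → turbulent. Relative roughness ε/D = 4.9e-06/0.41 = 1.2e-05. Haaland: 1/√f = -1.8 log₁₀[(1.2e-05/3.7)^1.11 + 6.9/6.511e+05] = -1.8 log₁₀[8.04e-07 + 1.06e-05] = 8.897, so f = 0.01263.
Total minor-loss coefficient ΣK = 1·0.97 + 1·1.7 = 2.67.
ΔP = [f·L/D + ΣK]·(ρV²/2) = [0.01263·18.8/0.41 + 2.67]·(813·4.59²/2) = [0.5792 + 2.67]·8564 = 2.783e+04 Pa.
ΔP = 2.783e+04 Pa = 27.8 kPa.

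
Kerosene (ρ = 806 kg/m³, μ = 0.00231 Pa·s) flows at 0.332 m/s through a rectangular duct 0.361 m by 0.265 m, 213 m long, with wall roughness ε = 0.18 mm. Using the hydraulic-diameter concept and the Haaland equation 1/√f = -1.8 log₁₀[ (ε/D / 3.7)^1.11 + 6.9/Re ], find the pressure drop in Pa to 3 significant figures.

Hydraulic diameter D_h = 4A/P = 4·(0.361·0.265)/(2·(0.361+0.265)) = 0.3827/1.252 = 0.3056 m.
Re = ρVD_h/μ = 806·0.332·0.3056/0.00231 = 3.541e+04.
ε/D_h = 0.00018/0.3056 = 0.000589; Haaland gives 1/√f = -1.8 log₁₀[6.08e-05+0.000195] = 6.466, so f = 0.02392.
ΔP = f(L/D_h)(ρV²/2) = 0.02392·213/0.3056·44.42 = 740.4 Pa.

ΔP ≈ 740 Pa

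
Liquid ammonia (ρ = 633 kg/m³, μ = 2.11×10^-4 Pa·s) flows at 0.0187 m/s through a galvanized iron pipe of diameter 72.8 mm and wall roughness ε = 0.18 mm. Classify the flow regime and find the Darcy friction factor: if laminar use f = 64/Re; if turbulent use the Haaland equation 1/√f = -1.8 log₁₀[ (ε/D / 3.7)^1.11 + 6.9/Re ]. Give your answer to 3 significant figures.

Re = ρVD/μ = 633·0.0187·0.0728/0.000211 = 4084.
Re > 4000 → turbulent. ε/D = 0.00018/0.0728 = 0.00247; Haaland: 1/√f = -1.8 log₁₀[0.000299 + 0.00169] = 4.863, so f = 0.04229.

f ≈ 0.0423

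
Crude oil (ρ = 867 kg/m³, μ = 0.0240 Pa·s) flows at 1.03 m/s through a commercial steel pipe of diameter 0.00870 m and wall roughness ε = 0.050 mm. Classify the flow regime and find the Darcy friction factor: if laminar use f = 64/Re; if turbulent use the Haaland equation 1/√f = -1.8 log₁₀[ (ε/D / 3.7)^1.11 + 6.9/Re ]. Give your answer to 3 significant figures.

Re = ρVD/μ = 867·1.03·0.0087/0.024 = 323.7.
Re < 2300 → laminar, so f = 64/Re = 0.1977 (roughness is irrelevant in laminar flow).

f ≈ 0.198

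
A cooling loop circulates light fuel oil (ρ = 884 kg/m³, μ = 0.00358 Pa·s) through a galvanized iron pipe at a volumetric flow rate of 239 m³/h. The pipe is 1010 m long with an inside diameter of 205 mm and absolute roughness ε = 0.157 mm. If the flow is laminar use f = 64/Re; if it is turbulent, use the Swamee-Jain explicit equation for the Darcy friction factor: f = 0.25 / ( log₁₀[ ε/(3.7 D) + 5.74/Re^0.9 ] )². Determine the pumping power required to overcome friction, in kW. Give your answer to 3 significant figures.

Q = 239 m³/h = 239/3600 = 0.06639 m³/s.
Cross-sectional area A = πD²/4 = π(0.205)²/4 = 0.03301 m²; mean velocity V = Q/A = 0.06639/0.03301 = 2.011 m/s.
Reynolds number Re = ρVD/μ = 884 · 2.011 · 0.205 / 0.00358 = 1.018e+05.
Re > 4000 → turbulent. Relative roughness ε/D = 0.000157/0.205 = 0.000766. Swamee-Jain: f = 0.25/(log₁₀[0.000766/3.7 + 5.74/1.018e+05^0.9])² = 0.25/(log₁₀[0.000207 + 0.000179])² = 0.25/(-3.414)² = 0.02145.
Darcy-Weisbach: ΔP = f(L/D)(ρV²/2) = 0.02145·(1010/0.205)·(884·2.011²/2) = 0.02145·4927·1788 = 1.89e+05 Pa.
Pumping power P = QΔP = 0.06639·1.89e+05 = 12550 W = 12.5 kW.

P ≈ 12.5 kW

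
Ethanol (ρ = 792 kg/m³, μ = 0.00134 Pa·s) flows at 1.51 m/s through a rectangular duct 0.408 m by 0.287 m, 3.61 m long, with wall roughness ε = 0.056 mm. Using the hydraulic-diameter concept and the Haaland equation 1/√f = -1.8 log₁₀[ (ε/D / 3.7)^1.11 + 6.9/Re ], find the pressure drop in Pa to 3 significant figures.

Hydraulic diameter D_h = 4A/P = 4·(0.408·0.287)/(2·(0.408+0.287)) = 0.4684/1.39 = 0.337 m.
Re = ρVD_h/μ = 792·1.51·0.337/0.00134 = 3.007e+05.
ε/D_h = 5.6e-05/0.337 = 0.000166; Haaland gives 1/√f = -1.8 log₁₀[1.49e-05+2.29e-05] = 7.959, so f = 0.01579.
ΔP = f(L/D_h)(ρV²/2) = 0.01579·3.61/0.337·902.9 = 152.7 Pa.

ΔP ≈ 153 Pa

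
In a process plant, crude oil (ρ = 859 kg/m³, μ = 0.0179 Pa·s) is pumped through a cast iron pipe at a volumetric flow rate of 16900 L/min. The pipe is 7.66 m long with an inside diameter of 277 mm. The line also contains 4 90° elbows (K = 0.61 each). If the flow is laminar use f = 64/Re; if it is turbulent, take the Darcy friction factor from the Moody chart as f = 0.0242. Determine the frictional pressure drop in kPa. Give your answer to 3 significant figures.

ΔP ≈ 29.2 kPa

Q = 16900 L/min = 16900/60000 = 0.2817 m³/s.
Cross-sectional area A = πD²/4 = π(0.277)²/4 = 0.06026 m²; mean velocity V = Q/A = 0.2817/0.06026 = 4.674 m/s.
Reynolds number Re = ρVD/μ = 859 · 4.674 · 0.277 / 0.0179 = 6.213e+04.
Re > 4000 → turbulent; use the Moody-chart value f = 0.0242.
Total minor-loss coefficient ΣK = 4·0.61 = 2.44.
ΔP = [f·L/D + ΣK]·(ρV²/2) = [0.0242·7.66/0.277 + 2.44]·(859·4.674²/2) = [0.6692 + 2.44]·9383 = 2.917e+04 Pa.
ΔP = 2.917e+04 Pa = 29.2 kPa.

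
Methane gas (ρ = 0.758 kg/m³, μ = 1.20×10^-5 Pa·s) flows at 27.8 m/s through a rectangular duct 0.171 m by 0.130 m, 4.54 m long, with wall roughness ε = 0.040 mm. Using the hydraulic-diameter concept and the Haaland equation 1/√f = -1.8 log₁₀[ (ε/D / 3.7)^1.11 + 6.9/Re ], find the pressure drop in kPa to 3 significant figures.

Hydraulic diameter D_h = 4A/P = 4·(0.171·0.13)/(2·(0.171+0.13)) = 0.08892/0.602 = 0.1477 m.
Re = ρVD_h/μ = 0.758·27.8·0.1477/1.2e-05 = 2.594e+05.
ε/D_h = 4e-05/0.1477 = 0.000271; Haaland gives 1/√f = -1.8 log₁₀[2.57e-05+2.66e-05] = 7.707, so f = 0.01684.
ΔP = f(L/D_h)(ρV²/2) = 0.01684·4.54/0.1477·292.9 = 151.6 Pa.
ΔP = 0.152 kPa.

ΔP ≈ 0.152 kPa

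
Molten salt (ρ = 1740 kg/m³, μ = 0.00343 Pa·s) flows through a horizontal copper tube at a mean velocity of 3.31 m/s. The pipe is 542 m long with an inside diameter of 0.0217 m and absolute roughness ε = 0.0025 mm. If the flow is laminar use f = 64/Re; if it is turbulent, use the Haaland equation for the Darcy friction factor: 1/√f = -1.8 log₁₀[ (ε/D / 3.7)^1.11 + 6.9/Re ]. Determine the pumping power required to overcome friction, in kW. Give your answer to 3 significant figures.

P ≈ 6.57 kW

Reynolds number Re = ρVD/μ = 1740 · 3.31 · 0.0217 / 0.00343 = 3.644e+04.
Re > 4000 → turbulent. Relative roughness ε/D = 2.5e-06/0.0217 = 0.000115. Haaland: 1/√f = -1.8 log₁₀[(0.000115/3.7)^1.11 + 6.9/3.644e+04] = -1.8 log₁₀[9.94e-06 + 0.000189] = 6.661, so f = 0.02254.
Darcy-Weisbach: ΔP = f(L/D)(ρV²/2) = 0.02254·(542/0.0217)·(1740·3.31²/2) = 0.02254·2.498e+04·9532 = 5.366e+06 Pa.
Q = V·A = 3.31·0.0003698 = 0.001224 m³/s.
Pumping power P = QΔP = 0.001224·5.366e+06 = 6569 W = 6.57 kW.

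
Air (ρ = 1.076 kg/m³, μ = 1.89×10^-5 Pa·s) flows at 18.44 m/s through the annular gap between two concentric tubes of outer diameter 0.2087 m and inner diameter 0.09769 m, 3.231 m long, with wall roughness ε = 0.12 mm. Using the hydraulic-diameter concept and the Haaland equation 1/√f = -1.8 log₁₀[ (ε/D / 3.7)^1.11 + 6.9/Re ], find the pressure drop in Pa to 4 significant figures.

Hydraulic diameter D_h = 4A/P = D_o - D_i = 0.2087 - 0.09769 = 0.111 m.
Re = ρVD_h/μ = 1.076·18.44·0.111/1.89e-05 = 1.165e+05.
ε/D_h = 0.00012/0.111 = 0.00108; Haaland gives 1/√f = -1.8 log₁₀[0.000119+5.92e-05] = 6.747, so f = 0.02197.
ΔP = f(L/D_h)(ρV²/2) = 0.02197·3.231/0.111·182.9 = 117 Pa.

ΔP ≈ 117.0 Pa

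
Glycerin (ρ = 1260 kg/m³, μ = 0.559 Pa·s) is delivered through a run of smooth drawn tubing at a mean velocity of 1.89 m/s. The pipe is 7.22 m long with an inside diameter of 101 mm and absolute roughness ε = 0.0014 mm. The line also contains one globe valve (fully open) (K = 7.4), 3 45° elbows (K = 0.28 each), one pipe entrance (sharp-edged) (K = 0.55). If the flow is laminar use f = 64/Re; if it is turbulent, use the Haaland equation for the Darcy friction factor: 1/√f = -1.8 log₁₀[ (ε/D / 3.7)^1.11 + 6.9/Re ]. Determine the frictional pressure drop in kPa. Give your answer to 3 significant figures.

ΔP ≈ 43.7 kPa

Reynolds number Re = ρVD/μ = 1260 · 1.89 · 0.101 / 0.559 = 430.3.
Re < 2300 → laminar flow, so f = 64/Re = 64/430.3 = 0.1487 (the turbulent correlation is not needed).
Total minor-loss coefficient ΣK = 1·7.4 + 3·0.28 + 1·0.55 = 8.79.
ΔP = [f·L/D + ΣK]·(ρV²/2) = [0.1487·7.22/0.101 + 8.79]·(1260·1.89²/2) = [10.63 + 8.79]·2250 = 4.371e+04 Pa.
ΔP = 4.371e+04 Pa = 43.7 kPa.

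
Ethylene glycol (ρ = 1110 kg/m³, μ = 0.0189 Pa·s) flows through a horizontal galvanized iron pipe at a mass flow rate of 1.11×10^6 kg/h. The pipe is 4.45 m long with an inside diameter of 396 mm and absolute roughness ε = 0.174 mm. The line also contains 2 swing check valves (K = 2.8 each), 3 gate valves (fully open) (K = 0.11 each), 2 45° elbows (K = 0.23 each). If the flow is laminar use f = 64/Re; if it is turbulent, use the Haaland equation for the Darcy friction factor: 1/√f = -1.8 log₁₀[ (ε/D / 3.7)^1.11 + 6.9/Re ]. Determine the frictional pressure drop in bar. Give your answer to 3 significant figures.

ΔP ≈ 0.187 bar

ṁ = 1.11×10^6 kg/h = 1.11×10^6/3600 = 308.3 kg/s.
A = πD²/4 = π(0.396)²/4 = 0.1232 m²; mean velocity V = ṁ/(ρA) = 308.3/(1110 · 0.1232) = 2.255 m/s.
Reynolds number Re = ρVD/μ = 1110 · 2.255 · 0.396 / 0.0189 = 5.245e+04.
Re > 4000 → turbulent. Relative roughness ε/D = 0.000174/0.396 = 0.000439. Haaland: 1/√f = -1.8 log₁₀[(0.000439/3.7)^1.11 + 6.9/5.245e+04] = -1.8 log₁₀[4.39e-05 + 0.000132] = 6.76, so f = 0.02188.
Total minor-loss coefficient ΣK = 2·2.8 + 3·0.11 + 2·0.23 = 6.39.
ΔP = [f·L/D + ΣK]·(ρV²/2) = [0.02188·4.45/0.396 + 6.39]·(1110·2.255²/2) = [0.2459 + 6.39]·2823 = 1.873e+04 Pa.
ΔP = 1.873e+04 Pa = 0.187 bar.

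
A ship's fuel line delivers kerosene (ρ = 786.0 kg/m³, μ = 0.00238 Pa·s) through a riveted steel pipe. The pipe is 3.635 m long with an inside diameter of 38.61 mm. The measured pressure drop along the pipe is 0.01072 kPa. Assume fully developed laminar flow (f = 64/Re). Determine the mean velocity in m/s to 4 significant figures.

For laminar flow, f = 64/Re with Re = ρVD/μ, so Darcy-Weisbach reduces to ΔP = 32μLV/D². Solving for V: V = ΔP·D²/(32μL) = 10.72·(0.03861)²/(32·0.00238·3.635) = 0.05772 m/s.
Check: Re = ρVD/μ = 786·0.05772·0.03861/0.00238 = 736.1 < 2300, so the laminar assumption holds.

V ≈ 0.05772 m/s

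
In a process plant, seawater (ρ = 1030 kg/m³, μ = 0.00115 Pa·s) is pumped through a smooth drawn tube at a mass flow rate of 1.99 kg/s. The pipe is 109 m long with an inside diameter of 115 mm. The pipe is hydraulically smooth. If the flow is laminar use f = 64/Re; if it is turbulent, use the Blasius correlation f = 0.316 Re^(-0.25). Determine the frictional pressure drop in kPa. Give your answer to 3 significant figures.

A = πD²/4 = π(0.115)²/4 = 0.01039 m²; mean velocity V = ṁ/(ρA) = 1.99/(1030 · 0.01039) = 0.186 m/s.
Reynolds number Re = ρVD/μ = 1030 · 0.186 · 0.115 / 0.00115 = 1.916e+04.
Re > 4000 → turbulent. Smooth-pipe (Blasius): f = 0.316 Re^(-0.25) = 0.316/(1.916e+04)^0.25 = 0.02686.
Darcy-Weisbach: ΔP = f(L/D)(ρV²/2) = 0.02686·(109/0.115)·(1030·0.186²/2) = 0.02686·947.8·17.82 = 453.6 Pa.
ΔP = 453.6 Pa = 0.454 kPa.

ΔP ≈ 0.454 kPa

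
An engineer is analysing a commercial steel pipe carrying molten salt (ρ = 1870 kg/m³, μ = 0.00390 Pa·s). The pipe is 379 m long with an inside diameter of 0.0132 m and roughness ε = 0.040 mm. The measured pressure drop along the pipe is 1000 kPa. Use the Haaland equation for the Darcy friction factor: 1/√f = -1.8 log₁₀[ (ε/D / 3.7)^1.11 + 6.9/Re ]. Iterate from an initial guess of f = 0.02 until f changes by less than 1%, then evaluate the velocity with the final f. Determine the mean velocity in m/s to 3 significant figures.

V ≈ 0.983 m/s

Rearranging Darcy-Weisbach: V = √(2·ΔP·D/(f·L·ρ)). With ε/D = 4e-05/0.0132 = 0.00303, iterate starting from f = 0.02:
  f = 0.02 → V = √(2·1e+06·0.0132/(0.02·379·1870)) = 1.365 m/s; Re = ρVD/μ = 8638; f → 0.03594
  f = 0.03594 → V = 1.018 m/s; Re = 6444; f → 0.03827
  f = 0.03827 → V = 0.9866 m/s; Re = 6244; f → 0.03854
Converged (Δf/f < 1%). With the final f = 0.03854: V = √(2·1e+06·0.0132/(0.03854·379·1870)) = 0.9831 m/s.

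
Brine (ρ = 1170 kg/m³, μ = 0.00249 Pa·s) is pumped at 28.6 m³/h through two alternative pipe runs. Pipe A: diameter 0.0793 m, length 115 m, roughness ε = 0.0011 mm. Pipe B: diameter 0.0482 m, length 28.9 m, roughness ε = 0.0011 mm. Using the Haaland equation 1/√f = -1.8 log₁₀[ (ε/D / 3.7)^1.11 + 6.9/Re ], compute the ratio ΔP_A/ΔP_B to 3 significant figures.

Pipe A: V = Q/A = 0.007944/0.004939 = 1.609 m/s; Re = 5.994e+04; ε/D = 1.39e-05; Haaland → f = 0.01993; ΔP_A = f(L/D)(ρV²/2) = 4.375e+04 Pa.
Pipe B: V = Q/A = 0.007944/0.001825 = 4.354 m/s; Re = 9.861e+04; ε/D = 2.28e-05; Haaland → f = 0.01796; ΔP_B = f(L/D)(ρV²/2) = 1.194e+05 Pa.
ΔP_A/ΔP_B = 4.375e+04/1.194e+05 = 0.366.

ΔP_A/ΔP_B ≈ 0.366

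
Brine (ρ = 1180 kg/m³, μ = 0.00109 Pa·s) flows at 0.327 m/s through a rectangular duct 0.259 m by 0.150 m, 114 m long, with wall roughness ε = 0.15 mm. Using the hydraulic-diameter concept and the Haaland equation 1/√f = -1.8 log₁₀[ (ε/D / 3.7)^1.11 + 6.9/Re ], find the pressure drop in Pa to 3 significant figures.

ΔP ≈ 840 Pa

Hydraulic diameter D_h = 4A/P = 4·(0.259·0.15)/(2·(0.259+0.15)) = 0.1554/0.818 = 0.19 m.
Re = ρVD_h/μ = 1180·0.327·0.19/0.00109 = 6.725e+04.
ε/D_h = 0.00015/0.19 = 0.00079; Haaland gives 1/√f = -1.8 log₁₀[8.42e-05+0.000103] = 6.711, so f = 0.0222.
ΔP = f(L/D_h)(ρV²/2) = 0.0222·114/0.19·63.09 = 840.5 Pa.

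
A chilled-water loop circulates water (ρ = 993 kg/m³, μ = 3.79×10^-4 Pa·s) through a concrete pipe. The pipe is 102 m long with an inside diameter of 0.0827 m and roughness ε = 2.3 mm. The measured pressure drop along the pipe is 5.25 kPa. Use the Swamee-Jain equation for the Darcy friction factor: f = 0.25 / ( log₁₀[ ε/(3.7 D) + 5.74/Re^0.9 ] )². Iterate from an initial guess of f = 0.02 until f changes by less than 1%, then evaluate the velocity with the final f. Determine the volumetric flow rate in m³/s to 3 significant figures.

Rearranging Darcy-Weisbach: V = √(2·ΔP·D/(f·L·ρ)). With ε/D = 0.0023/0.0827 = 0.0278, iterate starting from f = 0.02:
  f = 0.02 → V = √(2·5250·0.0827/(0.02·102·993)) = 0.6547 m/s; Re = ρVD/μ = 1.419e+05; f → 0.05581
  f = 0.05581 → V = 0.3919 m/s; Re = 8.492e+04; f → 0.05605
Converged (Δf/f < 1%). With the final f = 0.05605: V = √(2·5250·0.0827/(0.05605·102·993)) = 0.3911 m/s.
Q = V·A = 0.3911·(π/4·0.0827²) = 0.002101 m³/s = 0.00210 m³/s.

Q ≈ 0.00210 m³/s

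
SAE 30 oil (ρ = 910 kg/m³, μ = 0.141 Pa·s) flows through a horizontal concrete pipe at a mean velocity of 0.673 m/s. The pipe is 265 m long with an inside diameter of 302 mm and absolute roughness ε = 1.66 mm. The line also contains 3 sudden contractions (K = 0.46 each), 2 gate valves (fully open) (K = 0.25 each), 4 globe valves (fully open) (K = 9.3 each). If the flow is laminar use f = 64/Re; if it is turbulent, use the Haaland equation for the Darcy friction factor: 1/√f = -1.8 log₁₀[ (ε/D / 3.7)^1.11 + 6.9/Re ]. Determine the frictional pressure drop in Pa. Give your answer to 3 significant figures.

Reynolds number Re = ρVD/μ = 910 · 0.673 · 0.302 / 0.141 = 1312.
Re < 2300 → laminar flow, so f = 64/Re = 64/1312 = 0.04879 (the turbulent correlation is not needed).
Total minor-loss coefficient ΣK = 3·0.46 + 2·0.25 + 4·9.3 = 39.1.
ΔP = [f·L/D + ΣK]·(ρV²/2) = [0.04879·265/0.302 + 39.1]·(910·0.673²/2) = [42.81 + 39.1]·206.1 = 1.688e+04 Pa.

ΔP ≈ 16900 Pa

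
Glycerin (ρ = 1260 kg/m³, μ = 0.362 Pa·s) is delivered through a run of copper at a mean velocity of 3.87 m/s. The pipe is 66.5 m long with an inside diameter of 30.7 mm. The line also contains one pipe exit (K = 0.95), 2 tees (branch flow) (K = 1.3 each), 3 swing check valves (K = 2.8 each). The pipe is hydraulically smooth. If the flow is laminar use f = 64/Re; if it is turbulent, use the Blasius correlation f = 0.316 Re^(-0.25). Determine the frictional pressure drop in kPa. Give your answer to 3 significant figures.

ΔP ≈ 3280 kPa

Reynolds number Re = ρVD/μ = 1260 · 3.87 · 0.0307 / 0.362 = 413.5.
Re < 2300 → laminar flow, so f = 64/Re = 64/413.5 = 0.1548 (the turbulent correlation is not needed).
Total minor-loss coefficient ΣK = 1·0.95 + 2·1.3 + 3·2.8 = 11.9.
ΔP = [f·L/D + ΣK]·(ρV²/2) = [0.1548·66.5/0.0307 + 11.9]·(1260·3.87²/2) = [335.2 + 11.9]·9435 = 3.276e+06 Pa.
ΔP = 3.276e+06 Pa = 3280 kPa.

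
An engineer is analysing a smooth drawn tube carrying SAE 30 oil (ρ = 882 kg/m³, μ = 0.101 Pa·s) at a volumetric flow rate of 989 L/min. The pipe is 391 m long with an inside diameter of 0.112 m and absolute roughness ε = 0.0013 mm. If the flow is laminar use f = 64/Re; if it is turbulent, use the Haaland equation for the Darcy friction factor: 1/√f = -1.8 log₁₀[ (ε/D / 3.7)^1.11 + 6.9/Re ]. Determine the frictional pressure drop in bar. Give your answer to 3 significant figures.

ΔP ≈ 1.69 bar

Q = 989 L/min = 989/60000 = 0.01648 m³/s.
Cross-sectional area A = πD²/4 = π(0.112)²/4 = 0.009852 m²; mean velocity V = Q/A = 0.01648/0.009852 = 1.673 m/s.
Reynolds number Re = ρVD/μ = 882 · 1.673 · 0.112 / 0.101 = 1636.
Re < 2300 → laminar flow, so f = 64/Re = 64/1636 = 0.03911 (the turbulent correlation is not needed).
Darcy-Weisbach: ΔP = f(L/D)(ρV²/2) = 0.03911·(391/0.112)·(882·1.673²/2) = 0.03911·3491·1234 = 1.686e+05 Pa.
ΔP = 1.686e+05 Pa = 1.69 bar.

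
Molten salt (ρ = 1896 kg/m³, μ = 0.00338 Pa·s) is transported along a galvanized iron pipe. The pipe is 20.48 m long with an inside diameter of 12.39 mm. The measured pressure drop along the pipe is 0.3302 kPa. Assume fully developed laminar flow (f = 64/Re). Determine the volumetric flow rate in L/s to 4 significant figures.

For laminar flow, f = 64/Re with Re = ρVD/μ, so Darcy-Weisbach reduces to ΔP = 32μLV/D². Solving for V: V = ΔP·D²/(32μL) = 330.2·(0.01239)²/(32·0.00338·20.48) = 0.02288 m/s.
Check: Re = ρVD/μ = 1896·0.02288·0.01239/0.00338 = 159 < 2300, so the laminar assumption holds.
Q = V·A = 0.02288·(π/4·0.01239²) = 2.759e-06 m³/s = 0.002759 L/s.

Q ≈ 0.002759 L/s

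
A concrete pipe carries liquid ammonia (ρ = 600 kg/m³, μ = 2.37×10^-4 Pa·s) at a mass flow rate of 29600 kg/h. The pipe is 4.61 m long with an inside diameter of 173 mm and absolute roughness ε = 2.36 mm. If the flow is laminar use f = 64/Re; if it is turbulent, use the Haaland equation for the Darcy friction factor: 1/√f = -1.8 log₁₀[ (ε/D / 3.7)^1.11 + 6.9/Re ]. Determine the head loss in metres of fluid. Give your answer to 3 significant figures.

h_f ≈ 0.0196 m

ṁ = 29600 kg/h = 29600/3600 = 8.222 kg/s.
A = πD²/4 = π(0.173)²/4 = 0.02351 m²; mean velocity V = ṁ/(ρA) = 8.222/(600 · 0.02351) = 0.583 m/s.
Reynolds number Re = ρVD/μ = 600 · 0.583 · 0.173 / 0.000237 = 2.553e+05.
Re > 4000 → turbulent. Relative roughness ε/D = 0.00236/0.173 = 0.0136. Haaland: 1/√f = -1.8 log₁₀[(0.0136/3.7)^1.11 + 6.9/2.553e+05] = -1.8 log₁₀[0.00199 + 2.7e-05] = 4.851, so f = 0.04249.
Darcy-Weisbach: ΔP = f(L/D)(ρV²/2) = 0.04249·(4.61/0.173)·(600·0.583²/2) = 0.04249·26.65·102 = 115.4 Pa.
Head loss h_f = ΔP/(ρg) = 115.4/(600·9.81) = 0.0196 m.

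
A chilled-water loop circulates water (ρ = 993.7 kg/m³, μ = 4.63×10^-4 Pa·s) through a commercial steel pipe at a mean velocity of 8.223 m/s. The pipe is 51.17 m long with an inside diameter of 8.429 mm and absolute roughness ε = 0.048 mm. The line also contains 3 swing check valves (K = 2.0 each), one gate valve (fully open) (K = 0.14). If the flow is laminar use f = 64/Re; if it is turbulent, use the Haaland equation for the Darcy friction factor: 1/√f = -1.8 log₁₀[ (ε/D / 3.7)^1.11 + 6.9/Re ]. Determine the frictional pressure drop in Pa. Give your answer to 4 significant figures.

Reynolds number Re = ρVD/μ = 993.7 · 8.223 · 0.008429 / 0.000463 = 1.488e+05.
Re > 4000 → turbulent. Relative roughness ε/D = 4.8e-05/0.008429 = 0.00569. Haaland: 1/√f = -1.8 log₁₀[(0.00569/3.7)^1.11 + 6.9/1.488e+05] = -1.8 log₁₀[0.000755 + 4.64e-05] = 5.573, so f = 0.03219.
Total minor-loss coefficient ΣK = 3·2 + 1·0.14 = 6.14.
ΔP = [f·L/D + ΣK]·(ρV²/2) = [0.03219·51.17/0.008429 + 6.14]·(993.7·8.223²/2) = [195.4 + 6.14]·3.36e+04 = 6.772e+06 Pa.

ΔP ≈ 6772000 Pa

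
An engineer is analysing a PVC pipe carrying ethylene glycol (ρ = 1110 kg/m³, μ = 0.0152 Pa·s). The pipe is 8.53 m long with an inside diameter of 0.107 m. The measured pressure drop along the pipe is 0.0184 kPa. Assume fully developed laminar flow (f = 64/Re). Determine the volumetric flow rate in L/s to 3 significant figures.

For laminar flow, f = 64/Re with Re = ρVD/μ, so Darcy-Weisbach reduces to ΔP = 32μLV/D². Solving for V: V = ΔP·D²/(32μL) = 18.4·(0.107)²/(32·0.0152·8.53) = 0.05077 m/s.
Check: Re = ρVD/μ = 1110·0.05077·0.107/0.0152 = 396.7 < 2300, so the laminar assumption holds.
Q = V·A = 0.05077·(π/4·0.107²) = 0.0004566 m³/s = 0.457 L/s.

Q ≈ 0.457 L/s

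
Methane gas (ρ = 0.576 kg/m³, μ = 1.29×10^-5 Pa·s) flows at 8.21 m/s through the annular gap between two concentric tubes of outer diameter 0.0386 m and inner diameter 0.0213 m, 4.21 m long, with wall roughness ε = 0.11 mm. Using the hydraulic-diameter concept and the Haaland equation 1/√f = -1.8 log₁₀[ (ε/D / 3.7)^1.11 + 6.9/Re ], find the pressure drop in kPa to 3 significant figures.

ΔP ≈ 0.198 kPa

Hydraulic diameter D_h = 4A/P = D_o - D_i = 0.0386 - 0.0213 = 0.0173 m.
Re = ρVD_h/μ = 0.576·8.21·0.0173/1.29e-05 = 6342.
ε/D_h = 0.00011/0.0173 = 0.00636; Haaland gives 1/√f = -1.8 log₁₀[0.000853+0.00109] = 4.882, so f = 0.04197.
ΔP = f(L/D_h)(ρV²/2) = 0.04197·4.21/0.0173·19.41 = 198.2 Pa.
ΔP = 0.198 kPa.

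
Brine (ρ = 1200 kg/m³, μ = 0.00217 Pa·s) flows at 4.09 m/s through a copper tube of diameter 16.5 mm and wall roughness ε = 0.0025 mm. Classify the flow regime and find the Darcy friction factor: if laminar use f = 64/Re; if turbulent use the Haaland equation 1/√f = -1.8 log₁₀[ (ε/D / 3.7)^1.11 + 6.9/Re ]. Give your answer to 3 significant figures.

Re = ρVD/μ = 1200·4.09·0.0165/0.00217 = 3.732e+04.
Re > 4000 → turbulent. ε/D = 2.5e-06/0.0165 = 0.000152; Haaland: 1/√f = -1.8 log₁₀[1.35e-05 + 0.000185] = 6.665, so f = 0.02251.

f ≈ 0.0225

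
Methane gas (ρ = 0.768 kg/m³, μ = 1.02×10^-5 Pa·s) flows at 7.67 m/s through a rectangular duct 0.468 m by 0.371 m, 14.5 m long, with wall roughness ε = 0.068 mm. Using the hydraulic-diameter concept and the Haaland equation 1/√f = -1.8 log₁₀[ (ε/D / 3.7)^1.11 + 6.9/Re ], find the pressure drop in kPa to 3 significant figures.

Hydraulic diameter D_h = 4A/P = 4·(0.468·0.371)/(2·(0.468+0.371)) = 0.6945/1.678 = 0.4139 m.
Re = ρVD_h/μ = 0.768·7.67·0.4139/1.02e-05 = 2.39e+05.
ε/D_h = 6.8e-05/0.4139 = 0.000164; Haaland gives 1/√f = -1.8 log₁₀[1.47e-05+2.89e-05] = 7.849, so f = 0.01623.
ΔP = f(L/D_h)(ρV²/2) = 0.01623·14.5/0.4139·22.59 = 12.85 Pa.
ΔP = 0.0128 kPa.

ΔP ≈ 0.0128 kPa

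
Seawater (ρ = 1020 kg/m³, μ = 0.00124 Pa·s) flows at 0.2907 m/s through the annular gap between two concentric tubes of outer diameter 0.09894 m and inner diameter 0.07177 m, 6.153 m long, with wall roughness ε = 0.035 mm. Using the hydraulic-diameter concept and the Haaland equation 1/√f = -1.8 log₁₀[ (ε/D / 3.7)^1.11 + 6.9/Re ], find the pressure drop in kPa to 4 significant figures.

Hydraulic diameter D_h = 4A/P = D_o - D_i = 0.09894 - 0.07177 = 0.02717 m.
Re = ρVD_h/μ = 1020·0.2907·0.02717/0.00124 = 6497.
ε/D_h = 3.5e-05/0.02717 = 0.00129; Haaland gives 1/√f = -1.8 log₁₀[0.000145+0.00106] = 5.253, so f = 0.03624.
ΔP = f(L/D_h)(ρV²/2) = 0.03624·6.153/0.02717·43.1 = 353.7 Pa.
ΔP = 0.3537 kPa.

ΔP ≈ 0.3537 kPa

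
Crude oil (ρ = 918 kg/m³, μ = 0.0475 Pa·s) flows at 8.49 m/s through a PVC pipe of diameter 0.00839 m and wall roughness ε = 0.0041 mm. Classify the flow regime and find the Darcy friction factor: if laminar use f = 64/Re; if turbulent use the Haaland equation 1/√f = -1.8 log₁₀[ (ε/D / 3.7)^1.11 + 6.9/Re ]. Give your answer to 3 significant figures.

Re = ρVD/μ = 918·8.49·0.00839/0.0475 = 1377.
Re < 2300 → laminar, so f = 64/Re = 0.04649 (roughness is irrelevant in laminar flow).

f ≈ 0.0465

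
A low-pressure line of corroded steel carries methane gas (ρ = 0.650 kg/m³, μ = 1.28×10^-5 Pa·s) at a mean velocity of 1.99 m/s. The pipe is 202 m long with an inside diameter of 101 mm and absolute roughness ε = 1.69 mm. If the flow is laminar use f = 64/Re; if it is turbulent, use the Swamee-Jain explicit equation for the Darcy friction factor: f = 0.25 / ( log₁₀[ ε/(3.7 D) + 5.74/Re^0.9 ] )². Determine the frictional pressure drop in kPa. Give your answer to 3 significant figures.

Reynolds number Re = ρVD/μ = 0.65 · 1.99 · 0.101 / 1.28e-05 = 1.021e+04.
Re > 4000 → turbulent. Relative roughness ε/D = 0.00169/0.101 = 0.0167. Swamee-Jain: f = 0.25/(log₁₀[0.0167/3.7 + 5.74/1.021e+04^0.9])² = 0.25/(log₁₀[0.00452 + 0.00142])² = 0.25/(-2.226)² = 0.05044.
Darcy-Weisbach: ΔP = f(L/D)(ρV²/2) = 0.05044·(202/0.101)·(0.65·1.99²/2) = 0.05044·2000·1.287 = 129.8 Pa.
ΔP = 129.8 Pa = 0.130 kPa.

ΔP ≈ 0.130 kPa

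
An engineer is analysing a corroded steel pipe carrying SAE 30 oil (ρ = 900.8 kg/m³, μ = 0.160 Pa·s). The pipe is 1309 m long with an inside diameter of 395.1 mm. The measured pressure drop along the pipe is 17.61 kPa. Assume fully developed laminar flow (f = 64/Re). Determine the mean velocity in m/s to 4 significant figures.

V ≈ 0.4102 m/s

For laminar flow, f = 64/Re with Re = ρVD/μ, so Darcy-Weisbach reduces to ΔP = 32μLV/D². Solving for V: V = ΔP·D²/(32μL) = 1.761e+04·(0.3951)²/(32·0.16·1309) = 0.4102 m/s.
Check: Re = ρVD/μ = 900.8·0.4102·0.3951/0.16 = 912.4 < 2300, so the laminar assumption holds.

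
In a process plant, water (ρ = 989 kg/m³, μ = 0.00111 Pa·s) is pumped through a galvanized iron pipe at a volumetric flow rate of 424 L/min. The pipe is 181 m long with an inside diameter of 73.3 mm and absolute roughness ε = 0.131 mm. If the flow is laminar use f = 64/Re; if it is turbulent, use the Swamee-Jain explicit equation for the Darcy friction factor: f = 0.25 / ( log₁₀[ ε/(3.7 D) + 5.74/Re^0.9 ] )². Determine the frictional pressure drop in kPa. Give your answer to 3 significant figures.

Q = 424 L/min = 424/60000 = 0.007067 m³/s.
Cross-sectional area A = πD²/4 = π(0.0733)²/4 = 0.00422 m²; mean velocity V = Q/A = 0.007067/0.00422 = 1.675 m/s.
Reynolds number Re = ρVD/μ = 989 · 1.675 · 0.0733 / 0.00111 = 1.094e+05.
Re > 4000 → turbulent. Relative roughness ε/D = 0.000131/0.0733 = 0.00179. Swamee-Jain: f = 0.25/(log₁₀[0.00179/3.7 + 5.74/1.094e+05^0.9])² = 0.25/(log₁₀[0.000483 + 0.000167])² = 0.25/(-3.187)² = 0.02462.
Darcy-Weisbach: ΔP = f(L/D)(ρV²/2) = 0.02462·(181/0.0733)·(989·1.675²/2) = 0.02462·2469·1387 = 8.43e+04 Pa.
ΔP = 8.43e+04 Pa = 84.3 kPa.

ΔP ≈ 84.3 kPa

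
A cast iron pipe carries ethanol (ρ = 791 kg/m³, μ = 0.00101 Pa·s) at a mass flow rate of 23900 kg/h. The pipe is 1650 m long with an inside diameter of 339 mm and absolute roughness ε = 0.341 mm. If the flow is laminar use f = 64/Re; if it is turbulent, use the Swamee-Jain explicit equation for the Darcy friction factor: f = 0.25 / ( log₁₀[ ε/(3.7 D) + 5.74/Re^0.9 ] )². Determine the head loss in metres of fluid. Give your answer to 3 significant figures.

h_f ≈ 0.0580 m

ṁ = 23900 kg/h = 23900/3600 = 6.639 kg/s.
A = πD²/4 = π(0.339)²/4 = 0.09026 m²; mean velocity V = ṁ/(ρA) = 6.639/(791 · 0.09026) = 0.09299 m/s.
Reynolds number Re = ρVD/μ = 791 · 0.09299 · 0.339 / 0.00101 = 2.469e+04.
Re > 4000 → turbulent. Relative roughness ε/D = 0.000341/0.339 = 0.00101. Swamee-Jain: f = 0.25/(log₁₀[0.00101/3.7 + 5.74/2.469e+04^0.9])² = 0.25/(log₁₀[0.000272 + 0.000639])² = 0.25/(-3.04)² = 0.02704.
Darcy-Weisbach: ΔP = f(L/D)(ρV²/2) = 0.02704·(1650/0.339)·(791·0.09299²/2) = 0.02704·4867·3.42 = 450.2 Pa.
Head loss h_f = ΔP/(ρg) = 450.2/(791·9.81) = 0.0580 m.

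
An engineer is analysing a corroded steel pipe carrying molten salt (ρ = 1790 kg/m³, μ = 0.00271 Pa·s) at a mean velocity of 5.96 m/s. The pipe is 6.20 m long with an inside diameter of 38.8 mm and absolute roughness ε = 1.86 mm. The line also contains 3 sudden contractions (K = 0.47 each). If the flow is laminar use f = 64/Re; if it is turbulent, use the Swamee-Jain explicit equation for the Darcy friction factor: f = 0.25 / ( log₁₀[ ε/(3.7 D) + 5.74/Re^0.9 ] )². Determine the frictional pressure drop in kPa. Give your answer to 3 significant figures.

Reynolds number Re = ρVD/μ = 1790 · 5.96 · 0.0388 / 0.00271 = 1.527e+05.
Re > 4000 → turbulent. Relative roughness ε/D = 0.00186/0.0388 = 0.0479. Swamee-Jain: f = 0.25/(log₁₀[0.0479/3.7 + 5.74/1.527e+05^0.9])² = 0.25/(log₁₀[0.013 + 0.000124])² = 0.25/(-1.883)² = 0.07048.
Total minor-loss coefficient ΣK = 3·0.47 = 1.41.
ΔP = [f·L/D + ΣK]·(ρV²/2) = [0.07048·6.2/0.0388 + 1.41]·(1790·5.96²/2) = [11.26 + 1.41]·3.179e+04 = 4.029e+05 Pa.
ΔP = 4.029e+05 Pa = 403 kPa.

ΔP ≈ 403 kPa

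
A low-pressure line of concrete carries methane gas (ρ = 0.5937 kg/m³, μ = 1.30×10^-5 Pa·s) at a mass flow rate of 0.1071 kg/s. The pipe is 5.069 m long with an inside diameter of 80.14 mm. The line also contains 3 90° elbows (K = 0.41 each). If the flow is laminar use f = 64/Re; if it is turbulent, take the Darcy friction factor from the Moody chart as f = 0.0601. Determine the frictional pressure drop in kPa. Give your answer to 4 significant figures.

ΔP ≈ 1.910 kPa

A = πD²/4 = π(0.08014)²/4 = 0.005044 m²; mean velocity V = ṁ/(ρA) = 0.1071/(0.5937 · 0.005044) = 35.76 m/s.
Reynolds number Re = ρVD/μ = 0.5937 · 35.76 · 0.08014 / 1.3e-05 = 1.309e+05.
Re > 4000 → turbulent; use the Moody-chart value f = 0.0601.
Total minor-loss coefficient ΣK = 3·0.41 = 1.23.
ΔP = [f·L/D + ΣK]·(ρV²/2) = [0.0601·5.069/0.08014 + 1.23]·(0.5937·35.76²/2) = [3.801 + 1.23]·379.7 = 1910 Pa.
ΔP = 1910 Pa = 1.910 kPa.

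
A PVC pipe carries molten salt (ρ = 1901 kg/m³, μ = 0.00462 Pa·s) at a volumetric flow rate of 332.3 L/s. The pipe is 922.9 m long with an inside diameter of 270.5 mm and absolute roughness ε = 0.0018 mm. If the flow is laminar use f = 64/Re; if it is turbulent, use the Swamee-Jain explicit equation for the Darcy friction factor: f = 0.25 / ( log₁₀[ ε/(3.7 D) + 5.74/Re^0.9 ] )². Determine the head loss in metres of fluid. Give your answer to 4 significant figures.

h_f ≈ 73.52 m

Q = 332.3 L/s = 332.3/1000 = 0.3323 m³/s.
Cross-sectional area A = πD²/4 = π(0.2705)²/4 = 0.05747 m²; mean velocity V = Q/A = 0.3323/0.05747 = 5.782 m/s.
Reynolds number Re = ρVD/μ = 1901 · 5.782 · 0.2705 / 0.00462 = 6.436e+05.
Re > 4000 → turbulent. Relative roughness ε/D = 1.8e-06/0.2705 = 6.65e-06. Swamee-Jain: f = 0.25/(log₁₀[6.65e-06/3.7 + 5.74/6.436e+05^0.9])² = 0.25/(log₁₀[1.8e-06 + 3.4e-05])² = 0.25/(-4.446)² = 0.01264.
Darcy-Weisbach: ΔP = f(L/D)(ρV²/2) = 0.01264·(922.9/0.2705)·(1901·5.782²/2) = 0.01264·3412·3.178e+04 = 1.371e+06 Pa.
Head loss h_f = ΔP/(ρg) = 1.371e+06/(1901·9.81) = 73.52 m.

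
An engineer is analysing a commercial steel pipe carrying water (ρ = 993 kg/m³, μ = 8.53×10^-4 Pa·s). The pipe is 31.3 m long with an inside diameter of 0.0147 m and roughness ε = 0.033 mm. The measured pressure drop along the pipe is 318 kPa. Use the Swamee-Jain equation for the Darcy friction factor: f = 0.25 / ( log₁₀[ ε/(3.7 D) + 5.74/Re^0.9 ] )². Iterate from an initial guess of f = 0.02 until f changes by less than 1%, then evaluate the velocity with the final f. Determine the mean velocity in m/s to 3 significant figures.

Rearranging Darcy-Weisbach: V = √(2·ΔP·D/(f·L·ρ)). With ε/D = 3.3e-05/0.0147 = 0.00224, iterate starting from f = 0.02:
  f = 0.02 → V = √(2·3.18e+05·0.0147/(0.02·31.3·993)) = 3.878 m/s; Re = ρVD/μ = 6.637e+04; f → 0.02668
  f = 0.02668 → V = 3.357 m/s; Re = 5.746e+04; f → 0.027
  f = 0.027 → V = 3.338 m/s; Re = 5.712e+04; f → 0.02701
Converged (Δf/f < 1%). With the final f = 0.02701: V = √(2·3.18e+05·0.0147/(0.02701·31.3·993)) = 3.337 m/s.

V ≈ 3.34 m/s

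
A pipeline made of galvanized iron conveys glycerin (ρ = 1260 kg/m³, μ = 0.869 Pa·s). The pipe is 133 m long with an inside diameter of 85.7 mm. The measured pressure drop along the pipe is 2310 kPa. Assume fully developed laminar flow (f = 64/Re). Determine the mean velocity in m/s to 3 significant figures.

For laminar flow, f = 64/Re with Re = ρVD/μ, so Darcy-Weisbach reduces to ΔP = 32μLV/D². Solving for V: V = ΔP·D²/(32μL) = 2.31e+06·(0.0857)²/(32·0.869·133) = 4.587 m/s.
Check: Re = ρVD/μ = 1260·4.587·0.0857/0.869 = 570 < 2300, so the laminar assumption holds.

V ≈ 4.59 m/s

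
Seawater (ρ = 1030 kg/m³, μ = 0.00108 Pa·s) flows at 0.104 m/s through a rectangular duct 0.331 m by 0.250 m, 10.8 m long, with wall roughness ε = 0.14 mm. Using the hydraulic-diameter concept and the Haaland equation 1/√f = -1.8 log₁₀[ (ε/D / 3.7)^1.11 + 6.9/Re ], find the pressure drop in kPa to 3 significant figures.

Hydraulic diameter D_h = 4A/P = 4·(0.331·0.25)/(2·(0.331+0.25)) = 0.331/1.162 = 0.2849 m.
Re = ρVD_h/μ = 1030·0.104·0.2849/0.00108 = 2.825e+04.
ε/D_h = 0.00014/0.2849 = 0.000491; Haaland gives 1/√f = -1.8 log₁₀[4.98e-05+0.000244] = 6.357, so f = 0.02475.
ΔP = f(L/D_h)(ρV²/2) = 0.02475·10.8/0.2849·5.57 = 5.226 Pa.
ΔP = 0.00523 kPa.

ΔP ≈ 0.00523 kPa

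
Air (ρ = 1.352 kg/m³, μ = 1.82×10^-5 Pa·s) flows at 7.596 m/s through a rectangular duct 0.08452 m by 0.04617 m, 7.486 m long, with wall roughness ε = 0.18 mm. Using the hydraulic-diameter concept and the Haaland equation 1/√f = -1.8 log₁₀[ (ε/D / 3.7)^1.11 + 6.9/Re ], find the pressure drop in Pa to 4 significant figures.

Hydraulic diameter D_h = 4A/P = 4·(0.08452·0.04617)/(2·(0.08452+0.04617)) = 0.01561/0.2614 = 0.05972 m.
Re = ρVD_h/μ = 1.352·7.596·0.05972/1.82e-05 = 3.37e+04.
ε/D_h = 0.00018/0.05972 = 0.00301; Haaland gives 1/√f = -1.8 log₁₀[0.000373+0.000205] = 5.829, so f = 0.02943.
ΔP = f(L/D_h)(ρV²/2) = 0.02943·7.486/0.05972·39 = 143.9 Pa.

ΔP ≈ 143.9 Pa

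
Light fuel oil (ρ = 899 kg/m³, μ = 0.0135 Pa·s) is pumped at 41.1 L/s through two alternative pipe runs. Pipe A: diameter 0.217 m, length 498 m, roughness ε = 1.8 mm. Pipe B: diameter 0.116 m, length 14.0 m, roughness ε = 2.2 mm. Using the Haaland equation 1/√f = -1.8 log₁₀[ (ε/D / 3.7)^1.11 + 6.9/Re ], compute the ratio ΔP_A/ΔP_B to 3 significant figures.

ΔP_A/ΔP_B ≈ 1.24

Pipe A: V = Q/A = 0.0411/0.03698 = 1.111 m/s; Re = 1.606e+04; ε/D = 0.00829; Haaland → f = 0.0393; ΔP_A = f(L/D)(ρV²/2) = 5.006e+04 Pa.
Pipe B: V = Q/A = 0.0411/0.01057 = 3.889 m/s; Re = 3.004e+04; ε/D = 0.019; Haaland → f = 0.04904; ΔP_B = f(L/D)(ρV²/2) = 4.024e+04 Pa.
ΔP_A/ΔP_B = 5.006e+04/4.024e+04 = 1.24.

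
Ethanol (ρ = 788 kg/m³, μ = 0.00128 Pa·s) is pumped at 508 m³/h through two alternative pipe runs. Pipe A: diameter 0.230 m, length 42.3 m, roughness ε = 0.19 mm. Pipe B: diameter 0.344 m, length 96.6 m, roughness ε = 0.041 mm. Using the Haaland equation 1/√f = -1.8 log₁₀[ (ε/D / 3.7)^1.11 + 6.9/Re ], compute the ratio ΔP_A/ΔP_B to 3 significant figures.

Pipe A: V = Q/A = 0.1411/0.04155 = 3.396 m/s; Re = 4.809e+05; ε/D = 0.000826; Haaland → f = 0.01941; ΔP_A = f(L/D)(ρV²/2) = 1.622e+04 Pa.
Pipe B: V = Q/A = 0.1411/0.09294 = 1.518 m/s; Re = 3.215e+05; ε/D = 0.000119; Haaland → f = 0.01526; ΔP_B = f(L/D)(ρV²/2) = 3891 Pa.
ΔP_A/ΔP_B = 1.622e+04/3891 = 4.17.

ΔP_A/ΔP_B ≈ 4.17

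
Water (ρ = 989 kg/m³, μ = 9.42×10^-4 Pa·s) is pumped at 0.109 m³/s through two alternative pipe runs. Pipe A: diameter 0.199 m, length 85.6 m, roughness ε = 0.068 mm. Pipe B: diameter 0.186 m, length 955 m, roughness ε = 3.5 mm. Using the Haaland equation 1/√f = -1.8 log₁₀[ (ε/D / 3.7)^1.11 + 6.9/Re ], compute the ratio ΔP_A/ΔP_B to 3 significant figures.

Pipe A: V = Q/A = 0.109/0.0311 = 3.505 m/s; Re = 7.322e+05; ε/D = 0.000342; Haaland → f = 0.01616; ΔP_A = f(L/D)(ρV²/2) = 4.222e+04 Pa.
Pipe B: V = Q/A = 0.109/0.02717 = 4.012 m/s; Re = 7.834e+05; ε/D = 0.0188; Haaland → f = 0.04767; ΔP_B = f(L/D)(ρV²/2) = 1.948e+06 Pa.
ΔP_A/ΔP_B = 4.222e+04/1.948e+06 = 0.0217.

ΔP_A/ΔP_B ≈ 0.0217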